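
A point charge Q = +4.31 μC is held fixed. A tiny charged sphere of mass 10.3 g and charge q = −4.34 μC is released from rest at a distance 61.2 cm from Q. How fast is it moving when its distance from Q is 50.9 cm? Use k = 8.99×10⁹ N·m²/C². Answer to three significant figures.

3.29 m/s

Only the electrostatic force acts, so mechanical energy is conserved: ½mv² = U₁ − U₂ = kQq(1/r₁ − 1/r₂).
U₁ − U₂ = (8.99×10⁹ N·m²/C²)(4.31×10⁻⁶ C)(-4.34×10⁻⁶ C)(1/0.612 − 1/0.509) = 0.0556 J.
v = √(2·0.0556/0.0103) = 3.29 m/s.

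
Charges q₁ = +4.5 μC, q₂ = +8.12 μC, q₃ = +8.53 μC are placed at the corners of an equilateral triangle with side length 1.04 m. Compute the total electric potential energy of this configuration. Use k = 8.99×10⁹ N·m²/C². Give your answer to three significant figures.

The assembly work is the sum of pairwise potential energies, U = Σ_{i<j} kqᵢqⱼ/rᵢⱼ.
All three pair separations equal the side length, 1.04 m.
U = (0.316) + (0.332) + (0.599) = 1.25 J.

1.25 J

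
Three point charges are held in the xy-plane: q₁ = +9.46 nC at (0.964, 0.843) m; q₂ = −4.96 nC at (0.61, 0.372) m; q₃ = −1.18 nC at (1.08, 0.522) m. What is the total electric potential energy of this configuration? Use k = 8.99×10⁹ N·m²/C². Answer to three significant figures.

The work to assemble the configuration equals its total potential energy, U = Σ kqᵢqⱼ/rᵢⱼ over all pairs.
Pair separations: r₁₂ = 0.589 m, r₁₃ = 0.341 m, r₂₃ = 0.493 m.
U = (-7.16×10⁻⁷) + (-2.94×10⁻⁷) + (1.07×10⁻⁷) = -9.03×10⁻⁷ J.

-9.03×10⁻⁷ J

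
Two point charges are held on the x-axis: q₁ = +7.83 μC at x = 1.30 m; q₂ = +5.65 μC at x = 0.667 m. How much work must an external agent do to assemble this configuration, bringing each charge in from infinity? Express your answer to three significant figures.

The work to assemble the configuration equals its total potential energy, U = Σ kqᵢqⱼ/rᵢⱼ over all pairs.
Pair separations: r₁₂ = 0.633 m.
U = (0.628) = 0.628 J.

0.628 J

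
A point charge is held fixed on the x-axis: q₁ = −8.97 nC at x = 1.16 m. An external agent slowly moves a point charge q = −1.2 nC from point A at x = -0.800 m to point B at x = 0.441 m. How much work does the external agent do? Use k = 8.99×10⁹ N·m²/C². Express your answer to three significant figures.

For quasistatic motion the external work equals the change in potential energy: W_ext = qΔV = q(V_B − V_A).
At A: distance to the source charge is 1.96 m; V_A = kq₁/r = -41.1 V.
At B: distance to the source charge is 0.719 m; V_B = kq₁/r = -112 V.
ΔV = V_B − V_A = -71.0 V.
W_ext = qΔV = (-1.20×10⁻⁹ C)(-71.0 V) = 8.52×10⁻⁸ J.

8.52×10⁻⁸ J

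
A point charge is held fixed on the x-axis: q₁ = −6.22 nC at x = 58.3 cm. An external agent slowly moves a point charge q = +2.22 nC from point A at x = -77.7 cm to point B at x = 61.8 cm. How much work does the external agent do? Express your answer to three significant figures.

-3.46×10⁻⁶ J

For quasistatic motion the external work equals the change in potential energy: W_ext = qΔV = q(V_B − V_A).
At A: distance to the source charge is 1.36 m; V_A = kq₁/r = -41.1 V.
At B: distance to the source charge is 0.0350 m; V_B = kq₁/r = -1600 V.
ΔV = V_B − V_A = -1560 V.
W_ext = qΔV = (2.22×10⁻⁹ C)(-1560 V) = -3.46×10⁻⁶ J.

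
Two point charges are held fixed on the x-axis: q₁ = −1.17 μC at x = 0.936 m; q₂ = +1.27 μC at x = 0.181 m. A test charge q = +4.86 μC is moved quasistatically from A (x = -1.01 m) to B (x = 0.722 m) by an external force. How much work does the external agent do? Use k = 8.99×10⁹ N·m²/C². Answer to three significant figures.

For quasistatic motion the external work equals the change in potential energy: W_ext = qΔV = q(V_B − V_A).
At A: distances to the source charges are 1.95 m, 1.19 m; V_A = Σ kqᵢ/rᵢ = 4180 V.
At B: distances to the source charges are 0.214 m, 0.541 m; V_B = Σ kqᵢ/rᵢ = -2.80×10⁴ V.
ΔV = V_B − V_A = -3.22×10⁴ V.
W_ext = qΔV = (4.86×10⁻⁶ C)(-3.22×10⁴ V) = -0.157 J.

-0.157 J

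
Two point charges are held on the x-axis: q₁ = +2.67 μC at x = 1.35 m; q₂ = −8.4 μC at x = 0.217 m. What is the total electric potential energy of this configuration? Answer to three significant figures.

The work to assemble the configuration equals its total potential energy, U = Σ kqᵢqⱼ/rᵢⱼ over all pairs.
Pair separations: r₁₂ = 1.13 m.
U = (-0.178) = -0.178 J.

-0.178 J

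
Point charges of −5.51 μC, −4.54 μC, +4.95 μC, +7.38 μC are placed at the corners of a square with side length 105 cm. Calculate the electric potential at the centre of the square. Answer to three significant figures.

2.76×10⁴ V

The total potential is the scalar sum of each charge's contribution, V = Σ kqᵢ/rᵢ.
The distance from each corner to the centre is a√2/2 = 0.742 m.
V = k[(-5.51×10⁻⁶)/(0.742) + (-4.54×10⁻⁶)/(0.742) + (4.95×10⁻⁶)/(0.742) + (7.38×10⁻⁶)/(0.742)] = 2.76×10⁴ V.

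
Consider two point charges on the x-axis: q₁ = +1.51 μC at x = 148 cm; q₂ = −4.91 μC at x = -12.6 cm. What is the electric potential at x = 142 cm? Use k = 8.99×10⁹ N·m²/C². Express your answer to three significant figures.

1.98×10⁵ V

Electric potential is a scalar, so the contributions from each charge add algebraically: V = Σ kqᵢ/rᵢ.
Distances from the field point to each charge: r₁ = 0.0600 m, r₂ = 1.55 m.
V = k[(1.51×10⁻⁶)/(0.0600) + (-4.91×10⁻⁶)/(1.55)] = 1.98×10⁵ V.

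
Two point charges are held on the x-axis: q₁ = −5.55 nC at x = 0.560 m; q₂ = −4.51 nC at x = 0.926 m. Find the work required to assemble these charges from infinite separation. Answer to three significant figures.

6.15×10⁻⁷ J

The work to assemble the configuration equals its total potential energy, U = Σ kqᵢqⱼ/rᵢⱼ over all pairs.
Pair separations: r₁₂ = 0.366 m.
U = (6.15×10⁻⁷) = 6.15×10⁻⁷ J.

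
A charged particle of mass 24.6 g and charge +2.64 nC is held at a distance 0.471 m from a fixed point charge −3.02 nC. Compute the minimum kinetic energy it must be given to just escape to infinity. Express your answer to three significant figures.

1.52×10⁻⁷ J

To just escape, total mechanical energy must reach zero at infinity: ½mv²_min + U = 0, so ½mv²_min = −U = |kQq|/r.
|U| = |kQq|/r = (8.99×10⁹ N·m²/C²)(3.02×10⁻⁹)(2.64×10⁻⁹)/(0.471) = 1.52×10⁻⁷ J.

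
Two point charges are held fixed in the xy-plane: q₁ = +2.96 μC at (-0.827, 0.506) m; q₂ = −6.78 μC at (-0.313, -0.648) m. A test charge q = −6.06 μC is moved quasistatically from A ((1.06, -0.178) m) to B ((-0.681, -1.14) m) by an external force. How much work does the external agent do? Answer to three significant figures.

For quasistatic motion the external work equals the change in potential energy: W_ext = qΔV = q(V_B − V_A).
At A: distances to the source charges are 2.01 m, 1.45 m; V_A = Σ kqᵢ/rᵢ = -2.87×10⁴ V.
At B: distances to the source charges are 1.65 m, 0.614 m; V_B = Σ kqᵢ/rᵢ = -8.31×10⁴ V.
ΔV = V_B − V_A = -5.44×10⁴ V.
W_ext = qΔV = (-6.06×10⁻⁶ C)(-5.44×10⁴ V) = 0.329 J.

0.329 J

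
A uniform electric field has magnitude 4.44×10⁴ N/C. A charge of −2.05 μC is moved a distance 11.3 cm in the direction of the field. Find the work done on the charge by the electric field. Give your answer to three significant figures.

-0.0103 J

The potential change for a displacement 11.3 cm in the direction of the field is ΔV = −Ed = -5020 V.
W_field = −qΔV = -0.0103 J.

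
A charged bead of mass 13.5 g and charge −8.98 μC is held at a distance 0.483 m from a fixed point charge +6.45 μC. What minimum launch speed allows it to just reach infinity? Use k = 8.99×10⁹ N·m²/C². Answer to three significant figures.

To just escape, total mechanical energy must reach zero at infinity: ½mv²_min + U = 0, so ½mv²_min = −U = |kQq|/r.
|U| = |kQq|/r = (8.99×10⁹ N·m²/C²)(6.45×10⁻⁶)(8.98×10⁻⁶)/(0.483) = 1.08 J.
v_min = √(2|U|/m) = √(2·1.08/0.0135) = 12.6 m/s.

12.6 m/s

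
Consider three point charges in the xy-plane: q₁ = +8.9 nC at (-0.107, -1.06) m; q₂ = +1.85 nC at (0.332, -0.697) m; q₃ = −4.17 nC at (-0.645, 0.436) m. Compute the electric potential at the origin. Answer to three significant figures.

The total potential is the scalar sum of each charge's contribution, V = Σ kqᵢ/rᵢ.
Distances from the field point to each charge: r₁ = 1.07 m, r₂ = 0.772 m, r₃ = 0.779 m.
V = k[(8.90×10⁻⁹)/(1.07) + (1.85×10⁻⁹)/(0.772) + (-4.17×10⁻⁹)/(0.779)] = 48.5 V.

48.5 V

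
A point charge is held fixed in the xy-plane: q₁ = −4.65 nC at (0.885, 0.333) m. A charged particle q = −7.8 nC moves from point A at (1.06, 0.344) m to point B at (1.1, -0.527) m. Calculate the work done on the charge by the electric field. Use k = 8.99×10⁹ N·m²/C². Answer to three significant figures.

The work done by the electric force is W_field = −ΔU = −q(V_B − V_A) = q(V_A − V_B).
At A: distance to the source charge is 0.175 m; V_A = kq₁/r = -238 V.
At B: distance to the source charge is 0.886 m; V_B = kq₁/r = -47.2 V.
ΔV = V_B − V_A = 191 V.
W_field = −qΔV = −(-7.80×10⁻⁹ C)(191 V) = 1.49×10⁻⁶ J.

1.49×10⁻⁶ J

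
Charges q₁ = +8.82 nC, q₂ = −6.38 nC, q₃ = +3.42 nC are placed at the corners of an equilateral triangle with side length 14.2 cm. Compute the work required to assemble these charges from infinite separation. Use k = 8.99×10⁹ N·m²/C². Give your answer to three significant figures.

The work to assemble the configuration equals its total potential energy, U = Σ kqᵢqⱼ/rᵢⱼ over all pairs.
All three pair separations equal the side length, 0.142 m.
U = (-3.56×10⁻⁶) + (1.91×10⁻⁶) + (-1.38×10⁻⁶) = -3.03×10⁻⁶ J.

-3.03×10⁻⁶ J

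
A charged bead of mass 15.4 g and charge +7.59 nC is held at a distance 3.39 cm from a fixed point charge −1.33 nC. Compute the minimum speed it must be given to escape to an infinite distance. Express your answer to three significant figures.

To just escape, total mechanical energy must reach zero at infinity: ½mv²_min + U = 0, so ½mv²_min = −U = |kQq|/r.
|U| = |kQq|/r = (8.99×10⁹ N·m²/C²)(1.33×10⁻⁹)(7.59×10⁻⁹)/(0.0339) = 2.68×10⁻⁶ J.
v_min = √(2|U|/m) = √(2·2.68×10⁻⁶/0.0154) = 0.0186 m/s.

0.0186 m/s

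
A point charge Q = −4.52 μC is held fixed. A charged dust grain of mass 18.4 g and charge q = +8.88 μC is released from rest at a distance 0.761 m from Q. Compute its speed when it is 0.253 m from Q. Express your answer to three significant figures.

10.2 m/s

Only the electrostatic force acts, so mechanical energy is conserved: ½mv² = U₁ − U₂ = kQq(1/r₁ − 1/r₂).
U₁ − U₂ = (8.99×10⁹ N·m²/C²)(-4.52×10⁻⁶ C)(8.88×10⁻⁶ C)(1/0.761 − 1/0.253) = 0.952 J.
v = √(2·0.952/0.0184) = 10.2 m/s.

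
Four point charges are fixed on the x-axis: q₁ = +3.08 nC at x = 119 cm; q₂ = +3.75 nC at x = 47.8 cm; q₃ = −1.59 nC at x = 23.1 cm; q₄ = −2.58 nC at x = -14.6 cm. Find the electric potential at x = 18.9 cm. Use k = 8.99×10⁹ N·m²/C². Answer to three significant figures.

Electric potential is a scalar, so the contributions from each charge add algebraically: V = Σ kqᵢ/rᵢ.
Distances from the field point to each charge: r₁ = 1.00 m, r₂ = 0.289 m, r₃ = 0.0420 m, r₄ = 0.335 m.
V = k[(3.08×10⁻⁹)/(1.00) + (3.75×10⁻⁹)/(0.289) + (-1.59×10⁻⁹)/(0.0420) + (-2.58×10⁻⁹)/(0.335)] = -265 V.

-265 V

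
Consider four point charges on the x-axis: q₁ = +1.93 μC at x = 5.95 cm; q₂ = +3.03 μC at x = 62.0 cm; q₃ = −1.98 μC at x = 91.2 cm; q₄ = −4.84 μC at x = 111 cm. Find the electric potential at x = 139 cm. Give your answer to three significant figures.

Electric potential is a scalar, so the contributions from each charge add algebraically: V = Σ kqᵢ/rᵢ.
Distances from the field point to each charge: r₁ = 1.33 m, r₂ = 0.770 m, r₃ = 0.478 m, r₄ = 0.280 m.
V = k[(1.93×10⁻⁶)/(1.33) + (3.03×10⁻⁶)/(0.770) + (-1.98×10⁻⁶)/(0.478) + (-4.84×10⁻⁶)/(0.280)] = -1.44×10⁵ V.

-1.44×10⁵ V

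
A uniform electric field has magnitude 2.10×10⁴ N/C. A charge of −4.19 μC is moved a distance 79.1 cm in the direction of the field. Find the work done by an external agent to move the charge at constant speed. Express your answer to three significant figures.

The potential change for a displacement 79.1 cm in the direction of the field is ΔV = −Ed = -1.66×10⁴ V.
W_ext = qΔV = 0.0696 J.

0.0696 J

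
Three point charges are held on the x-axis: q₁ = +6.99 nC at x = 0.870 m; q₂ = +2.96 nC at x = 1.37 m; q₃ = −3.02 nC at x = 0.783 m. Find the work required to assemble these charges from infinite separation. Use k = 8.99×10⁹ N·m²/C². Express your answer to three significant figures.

-1.95×10⁻⁶ J

The assembly work is the sum of pairwise potential energies, U = Σ_{i<j} kqᵢqⱼ/rᵢⱼ.
Pair separations: r₁₂ = 0.500 m, r₁₃ = 0.0870 m, r₂₃ = 0.587 m.
U = (3.72×10⁻⁷) + (-2.18×10⁻⁶) + (-1.37×10⁻⁷) = -1.95×10⁻⁶ J.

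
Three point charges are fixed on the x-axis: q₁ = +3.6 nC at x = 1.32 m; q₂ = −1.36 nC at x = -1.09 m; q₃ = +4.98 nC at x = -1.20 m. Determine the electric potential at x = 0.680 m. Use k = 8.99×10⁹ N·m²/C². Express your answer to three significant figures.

67.5 V

The total potential is the scalar sum of each charge's contribution, V = Σ kqᵢ/rᵢ.
Distances from the field point to each charge: r₁ = 0.640 m, r₂ = 1.77 m, r₃ = 1.88 m.
V = k[(3.60×10⁻⁹)/(0.640) + (-1.36×10⁻⁹)/(1.77) + (4.98×10⁻⁹)/(1.88)] = 67.5 V.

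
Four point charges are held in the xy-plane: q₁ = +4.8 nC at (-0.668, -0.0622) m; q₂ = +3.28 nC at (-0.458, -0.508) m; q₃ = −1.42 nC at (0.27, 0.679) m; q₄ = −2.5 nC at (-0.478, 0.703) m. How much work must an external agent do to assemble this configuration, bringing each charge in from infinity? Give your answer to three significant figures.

The work to assemble the configuration equals its total potential energy, U = Σ kqᵢqⱼ/rᵢⱼ over all pairs.
Pair separations: r₁₂ = 0.493 m, r₁₃ = 1.20 m, r₁₄ = 0.788 m, r₂₃ = 1.39 m, r₂₄ = 1.21 m, r₃₄ = 0.748 m.
Summing all 6 pair terms gives U = 5.08×10⁻⁸ J.

5.08×10⁻⁸ J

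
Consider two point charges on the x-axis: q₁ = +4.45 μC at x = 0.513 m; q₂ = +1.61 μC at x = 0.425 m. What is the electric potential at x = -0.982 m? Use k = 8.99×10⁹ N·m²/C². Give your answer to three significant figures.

3.70×10⁴ V

The total potential is the scalar sum of each charge's contribution, V = Σ kqᵢ/rᵢ.
Distances from the field point to each charge: r₁ = 1.50 m, r₂ = 1.41 m.
V = k[(4.45×10⁻⁶)/(1.50) + (1.61×10⁻⁶)/(1.41)] = 3.70×10⁴ V.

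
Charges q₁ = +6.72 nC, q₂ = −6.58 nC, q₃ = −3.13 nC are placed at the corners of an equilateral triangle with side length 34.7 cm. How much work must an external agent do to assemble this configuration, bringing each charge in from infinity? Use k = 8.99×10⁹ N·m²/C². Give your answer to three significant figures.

The work to assemble the configuration equals its total potential energy, U = Σ kqᵢqⱼ/rᵢⱼ over all pairs.
All three pair separations equal the side length, 0.347 m.
U = (-1.15×10⁻⁶) + (-5.45×10⁻⁷) + (5.34×10⁻⁷) = -1.16×10⁻⁶ J.

-1.16×10⁻⁶ J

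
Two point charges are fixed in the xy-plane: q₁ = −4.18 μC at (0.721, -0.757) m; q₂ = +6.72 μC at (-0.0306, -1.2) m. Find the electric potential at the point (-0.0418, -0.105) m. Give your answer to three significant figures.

1.77×10⁴ V

Electric potential is a scalar, so the contributions from each charge add algebraically: V = Σ kqᵢ/rᵢ.
Distances from the field point to each charge: r₁ = 1.00 m, r₂ = 1.10 m.
V = k[(-4.18×10⁻⁶)/(1.00) + (6.72×10⁻⁶)/(1.10)] = 1.77×10⁴ V.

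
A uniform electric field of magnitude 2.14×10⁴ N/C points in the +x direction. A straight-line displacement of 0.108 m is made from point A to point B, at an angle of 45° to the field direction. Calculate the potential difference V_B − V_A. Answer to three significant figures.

-1630 V

Only the component of displacement along E changes the potential: ΔV = −E·d·cosθ.
ΔV = −(2.14×10⁴ V/m)(0.108 m)cos45° = -1630 V.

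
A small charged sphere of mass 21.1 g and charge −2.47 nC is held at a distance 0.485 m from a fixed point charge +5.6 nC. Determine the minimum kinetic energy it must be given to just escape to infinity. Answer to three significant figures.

2.56×10⁻⁷ J

To just escape, total mechanical energy must reach zero at infinity: ½mv²_min + U = 0, so ½mv²_min = −U = |kQq|/r.
|U| = |kQq|/r = (8.99×10⁹ N·m²/C²)(5.60×10⁻⁹)(2.47×10⁻⁹)/(0.485) = 2.56×10⁻⁷ J.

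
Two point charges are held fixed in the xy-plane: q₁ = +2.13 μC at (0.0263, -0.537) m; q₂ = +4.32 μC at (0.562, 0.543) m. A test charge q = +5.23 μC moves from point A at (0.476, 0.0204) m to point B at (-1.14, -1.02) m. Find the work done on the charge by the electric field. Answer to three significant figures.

The work done by the electric force is W_field = −ΔU = −q(V_B − V_A) = q(V_A − V_B).
At A: distances to the source charges are 0.716 m, 0.530 m; V_A = Σ kqᵢ/rᵢ = 1.00×10⁵ V.
At B: distances to the source charges are 1.26 m, 2.31 m; V_B = Σ kqᵢ/rᵢ = 3.20×10⁴ V.
ΔV = V_B − V_A = -6.81×10⁴ V.
W_field = −qΔV = −(5.23×10⁻⁶ C)(-6.81×10⁴ V) = 0.356 J.

0.356 J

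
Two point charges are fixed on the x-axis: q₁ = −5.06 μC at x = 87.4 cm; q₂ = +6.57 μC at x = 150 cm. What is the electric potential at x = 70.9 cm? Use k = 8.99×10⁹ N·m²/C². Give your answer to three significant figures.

Electric potential is a scalar, so the contributions from each charge add algebraically: V = Σ kqᵢ/rᵢ.
Distances from the field point to each charge: r₁ = 0.165 m, r₂ = 0.791 m.
V = k[(-5.06×10⁻⁶)/(0.165) + (6.57×10⁻⁶)/(0.791)] = -2.01×10⁵ V.

-2.01×10⁵ V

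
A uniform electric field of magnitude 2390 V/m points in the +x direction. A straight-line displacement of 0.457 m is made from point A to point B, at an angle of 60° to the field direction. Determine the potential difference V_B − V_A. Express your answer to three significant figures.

Only the component of displacement along E changes the potential: ΔV = −E·d·cosθ.
ΔV = −(2390 V/m)(0.457 m)cos60° = -546 V.

-546 V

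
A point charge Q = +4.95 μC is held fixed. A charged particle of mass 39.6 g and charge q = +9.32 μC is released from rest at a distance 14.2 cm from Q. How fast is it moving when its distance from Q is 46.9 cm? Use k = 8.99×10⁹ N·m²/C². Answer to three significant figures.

10.1 m/s

Only the electrostatic force acts, so mechanical energy is conserved: ½mv² = U₁ − U₂ = kQq(1/r₁ − 1/r₂).
U₁ − U₂ = (8.99×10⁹ N·m²/C²)(4.95×10⁻⁶ C)(9.32×10⁻⁶ C)(1/0.142 − 1/0.469) = 2.04 J.
v = √(2·2.04/0.0396) = 10.1 m/s.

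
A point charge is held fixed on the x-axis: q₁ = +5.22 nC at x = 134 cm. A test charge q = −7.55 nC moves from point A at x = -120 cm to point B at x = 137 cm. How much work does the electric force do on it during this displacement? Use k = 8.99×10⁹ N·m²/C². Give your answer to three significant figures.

The work done by the electric force is W_field = −ΔU = −q(V_B − V_A) = q(V_A − V_B).
At A: distance to the source charge is 2.54 m; V_A = kq₁/r = 18.5 V.
At B: distance to the source charge is 0.0300 m; V_B = kq₁/r = 1560 V.
ΔV = V_B − V_A = 1550 V.
W_field = −qΔV = −(-7.55×10⁻⁹ C)(1550 V) = 1.17×10⁻⁵ J.

1.17×10⁻⁵ J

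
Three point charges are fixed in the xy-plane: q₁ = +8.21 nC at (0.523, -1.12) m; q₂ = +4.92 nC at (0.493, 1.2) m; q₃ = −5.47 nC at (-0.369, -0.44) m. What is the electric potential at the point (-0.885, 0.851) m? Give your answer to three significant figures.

Electric potential is a scalar, so the contributions from each charge add algebraically: V = Σ kqᵢ/rᵢ.
Distances from the field point to each charge: r₁ = 2.42 m, r₂ = 1.42 m, r₃ = 1.39 m.
V = k[(8.21×10⁻⁹)/(2.42) + (4.92×10⁻⁹)/(1.42) + (-5.47×10⁻⁹)/(1.39)] = 26.2 V.

26.2 V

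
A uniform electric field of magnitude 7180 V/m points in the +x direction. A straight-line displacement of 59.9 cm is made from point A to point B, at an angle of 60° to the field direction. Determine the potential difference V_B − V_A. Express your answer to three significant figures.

-2150 V

Only the component of displacement along E changes the potential: ΔV = −E·d·cosθ.
ΔV = −(7180 V/m)(0.599 m)cos60° = -2150 V.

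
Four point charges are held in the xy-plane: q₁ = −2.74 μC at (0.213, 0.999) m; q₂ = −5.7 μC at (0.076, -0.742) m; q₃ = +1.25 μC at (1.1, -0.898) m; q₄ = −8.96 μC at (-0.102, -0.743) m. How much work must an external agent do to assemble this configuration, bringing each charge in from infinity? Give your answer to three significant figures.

2.62 J

The assembly work is the sum of pairwise potential energies, U = Σ_{i<j} kqᵢqⱼ/rᵢⱼ.
Pair separations: r₁₂ = 1.75 m, r₁₃ = 2.09 m, r₁₄ = 1.77 m, r₂₃ = 1.04 m, r₂₄ = 0.178 m, r₃₄ = 1.21 m.
Summing all 6 pair terms gives U = 2.62 J.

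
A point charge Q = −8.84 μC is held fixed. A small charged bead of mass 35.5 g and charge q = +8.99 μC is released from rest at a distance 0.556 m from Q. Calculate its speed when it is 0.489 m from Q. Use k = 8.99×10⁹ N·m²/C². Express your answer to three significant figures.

Only the electrostatic force acts, so mechanical energy is conserved: ½mv² = U₁ − U₂ = kQq(1/r₁ − 1/r₂).
U₁ − U₂ = (8.99×10⁹ N·m²/C²)(-8.84×10⁻⁶ C)(8.99×10⁻⁶ C)(1/0.556 − 1/0.489) = 0.176 J.
v = √(2·0.176/0.0355) = 3.15 m/s.

3.15 m/s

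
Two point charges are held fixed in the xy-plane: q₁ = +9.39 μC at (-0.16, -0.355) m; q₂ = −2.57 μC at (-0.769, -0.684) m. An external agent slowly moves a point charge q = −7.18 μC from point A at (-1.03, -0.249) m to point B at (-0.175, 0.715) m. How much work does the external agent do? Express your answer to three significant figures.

For quasistatic motion the external work equals the change in potential energy: W_ext = qΔV = q(V_B − V_A).
At A: distances to the source charges are 0.876 m, 0.507 m; V_A = Σ kqᵢ/rᵢ = 5.08×10⁴ V.
At B: distances to the source charges are 1.07 m, 1.52 m; V_B = Σ kqᵢ/rᵢ = 6.37×10⁴ V.
ΔV = V_B − V_A = 1.29×10⁴ V.
W_ext = qΔV = (-7.18×10⁻⁶ C)(1.29×10⁴ V) = -0.0927 J.

-0.0927 J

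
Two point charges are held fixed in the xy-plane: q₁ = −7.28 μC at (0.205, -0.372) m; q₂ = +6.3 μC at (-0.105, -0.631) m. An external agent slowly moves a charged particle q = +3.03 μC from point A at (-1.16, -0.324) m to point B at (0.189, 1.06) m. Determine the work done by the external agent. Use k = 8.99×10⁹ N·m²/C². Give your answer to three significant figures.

-0.0495 J

For quasistatic motion the external work equals the change in potential energy: W_ext = qΔV = q(V_B − V_A).
At A: distances to the source charges are 1.37 m, 1.10 m; V_A = Σ kqᵢ/rᵢ = 3630 V.
At B: distances to the source charges are 1.43 m, 1.72 m; V_B = Σ kqᵢ/rᵢ = -1.27×10⁴ V.
ΔV = V_B − V_A = -1.63×10⁴ V.
W_ext = qΔV = (3.03×10⁻⁶ C)(-1.63×10⁴ V) = -0.0495 J.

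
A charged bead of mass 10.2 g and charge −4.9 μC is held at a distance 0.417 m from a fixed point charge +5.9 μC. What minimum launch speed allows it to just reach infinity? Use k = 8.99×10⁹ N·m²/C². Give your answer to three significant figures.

To just escape, total mechanical energy must reach zero at infinity: ½mv²_min + U = 0, so ½mv²_min = −U = |kQq|/r.
|U| = |kQq|/r = (8.99×10⁹ N·m²/C²)(5.90×10⁻⁶)(4.90×10⁻⁶)/(0.417) = 0.623 J.
v_min = √(2|U|/m) = √(2·0.623/0.0102) = 11.1 m/s.

11.1 m/s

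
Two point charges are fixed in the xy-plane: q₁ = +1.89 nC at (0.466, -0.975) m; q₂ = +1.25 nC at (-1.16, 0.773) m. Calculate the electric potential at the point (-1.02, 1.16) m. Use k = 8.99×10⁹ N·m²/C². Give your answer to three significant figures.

33.8 V

The total potential is the scalar sum of each charge's contribution, V = Σ kqᵢ/rᵢ.
Distances from the field point to each charge: r₁ = 2.60 m, r₂ = 0.412 m.
V = k[(1.89×10⁻⁹)/(2.60) + (1.25×10⁻⁹)/(0.412)] = 33.8 V.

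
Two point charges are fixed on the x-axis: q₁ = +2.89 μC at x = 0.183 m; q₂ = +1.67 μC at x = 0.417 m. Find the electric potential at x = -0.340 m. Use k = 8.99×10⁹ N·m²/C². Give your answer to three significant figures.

The total potential is the scalar sum of each charge's contribution, V = Σ kqᵢ/rᵢ.
Distances from the field point to each charge: r₁ = 0.523 m, r₂ = 0.757 m.
V = k[(2.89×10⁻⁶)/(0.523) + (1.67×10⁻⁶)/(0.757)] = 6.95×10⁴ V.

6.95×10⁴ V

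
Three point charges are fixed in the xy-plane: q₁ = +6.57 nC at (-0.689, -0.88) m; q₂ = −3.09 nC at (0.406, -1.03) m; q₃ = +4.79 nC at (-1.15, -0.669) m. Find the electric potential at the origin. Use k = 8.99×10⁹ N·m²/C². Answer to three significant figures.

60.1 V

Electric potential is a scalar, so the contributions from each charge add algebraically: V = Σ kqᵢ/rᵢ.
Distances from the field point to each charge: r₁ = 1.12 m, r₂ = 1.11 m, r₃ = 1.33 m.
V = k[(6.57×10⁻⁹)/(1.12) + (-3.09×10⁻⁹)/(1.11) + (4.79×10⁻⁹)/(1.33)] = 60.1 V.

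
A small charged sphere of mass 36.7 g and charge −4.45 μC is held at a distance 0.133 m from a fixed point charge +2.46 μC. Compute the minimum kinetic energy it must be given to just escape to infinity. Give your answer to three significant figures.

0.740 J

To just escape, total mechanical energy must reach zero at infinity: ½mv²_min + U = 0, so ½mv²_min = −U = |kQq|/r.
|U| = |kQq|/r = (8.99×10⁹ N·m²/C²)(2.46×10⁻⁶)(4.45×10⁻⁶)/(0.133) = 0.740 J.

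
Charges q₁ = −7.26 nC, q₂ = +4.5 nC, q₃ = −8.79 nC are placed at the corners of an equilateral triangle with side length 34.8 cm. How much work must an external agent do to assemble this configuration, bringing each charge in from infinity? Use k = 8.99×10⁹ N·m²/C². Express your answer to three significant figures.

-2.17×10⁻⁷ J

The assembly work is the sum of pairwise potential energies, U = Σ_{i<j} kqᵢqⱼ/rᵢⱼ.
All three pair separations equal the side length, 0.348 m.
U = (-8.44×10⁻⁷) + (1.65×10⁻⁶) + (-1.02×10⁻⁶) = -2.17×10⁻⁷ J.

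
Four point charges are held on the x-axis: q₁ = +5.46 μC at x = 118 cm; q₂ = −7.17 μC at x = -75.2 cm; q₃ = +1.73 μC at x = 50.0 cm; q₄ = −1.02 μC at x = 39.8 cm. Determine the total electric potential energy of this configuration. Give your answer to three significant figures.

-0.309 J

The work to assemble the configuration equals its total potential energy, U = Σ kqᵢqⱼ/rᵢⱼ over all pairs.
Pair separations: r₁₂ = 1.93 m, r₁₃ = 0.680 m, r₁₄ = 0.782 m, r₂₃ = 1.25 m, r₂₄ = 1.15 m, r₃₄ = 0.102 m.
Summing all 6 pair terms gives U = -0.309 J.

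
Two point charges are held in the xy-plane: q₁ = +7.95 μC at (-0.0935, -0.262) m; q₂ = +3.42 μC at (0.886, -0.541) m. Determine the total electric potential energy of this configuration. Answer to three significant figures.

0.240 J

The assembly work is the sum of pairwise potential energies, U = Σ_{i<j} kqᵢqⱼ/rᵢⱼ.
Pair separations: r₁₂ = 1.02 m.
U = (0.240) = 0.240 J.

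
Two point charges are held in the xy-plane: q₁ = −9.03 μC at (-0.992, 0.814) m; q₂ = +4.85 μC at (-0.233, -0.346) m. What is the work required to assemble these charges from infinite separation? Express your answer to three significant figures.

The work to assemble the configuration equals its total potential energy, U = Σ kqᵢqⱼ/rᵢⱼ over all pairs.
Pair separations: r₁₂ = 1.39 m.
U = (-0.284) = -0.284 J.

-0.284 J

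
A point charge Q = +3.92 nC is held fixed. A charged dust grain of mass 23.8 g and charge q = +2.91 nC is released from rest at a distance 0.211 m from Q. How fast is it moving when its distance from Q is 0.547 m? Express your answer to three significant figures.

Only the electrostatic force acts, so mechanical energy is conserved: ½mv² = U₁ − U₂ = kQq(1/r₁ − 1/r₂).
U₁ − U₂ = (8.99×10⁹ N·m²/C²)(3.92×10⁻⁹ C)(2.91×10⁻⁹ C)(1/0.211 − 1/0.547) = 2.99×10⁻⁷ J.
v = √(2·2.99×10⁻⁷/0.0238) = 5.01×10⁻³ m/s.

5.01×10⁻³ m/s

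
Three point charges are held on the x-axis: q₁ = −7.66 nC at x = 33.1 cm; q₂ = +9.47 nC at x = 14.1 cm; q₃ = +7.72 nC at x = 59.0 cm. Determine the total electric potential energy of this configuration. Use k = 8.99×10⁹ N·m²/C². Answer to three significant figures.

The work to assemble the configuration equals its total potential energy, U = Σ kqᵢqⱼ/rᵢⱼ over all pairs.
Pair separations: r₁₂ = 0.190 m, r₁₃ = 0.259 m, r₂₃ = 0.449 m.
U = (-3.43×10⁻⁶) + (-2.05×10⁻⁶) + (1.46×10⁻⁶) = -4.02×10⁻⁶ J.

-4.02×10⁻⁶ J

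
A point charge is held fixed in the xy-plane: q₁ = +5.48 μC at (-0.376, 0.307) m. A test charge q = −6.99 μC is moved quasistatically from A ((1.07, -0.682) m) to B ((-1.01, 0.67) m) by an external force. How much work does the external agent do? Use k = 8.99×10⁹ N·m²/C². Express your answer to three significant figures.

-0.275 J

For quasistatic motion the external work equals the change in potential energy: W_ext = qΔV = q(V_B − V_A).
At A: distance to the source charge is 1.75 m; V_A = kq₁/r = 2.81×10⁴ V.
At B: distance to the source charge is 0.731 m; V_B = kq₁/r = 6.74×10⁴ V.
ΔV = V_B − V_A = 3.93×10⁴ V.
W_ext = qΔV = (-6.99×10⁻⁶ C)(3.93×10⁴ V) = -0.275 J.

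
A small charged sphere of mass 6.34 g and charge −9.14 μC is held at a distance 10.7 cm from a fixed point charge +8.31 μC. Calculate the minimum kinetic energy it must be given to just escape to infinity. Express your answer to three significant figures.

6.38 J

To just escape, total mechanical energy must reach zero at infinity: ½mv²_min + U = 0, so ½mv²_min = −U = |kQq|/r.
|U| = |kQq|/r = (8.99×10⁹ N·m²/C²)(8.31×10⁻⁶)(9.14×10⁻⁶)/(0.107) = 6.38 J.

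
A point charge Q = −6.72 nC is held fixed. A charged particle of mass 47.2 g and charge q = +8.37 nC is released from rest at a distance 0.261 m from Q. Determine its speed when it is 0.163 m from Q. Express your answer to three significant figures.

Only the electrostatic force acts, so mechanical energy is conserved: ½mv² = U₁ − U₂ = kQq(1/r₁ − 1/r₂).
U₁ − U₂ = (8.99×10⁹ N·m²/C²)(-6.72×10⁻⁹ C)(8.37×10⁻⁹ C)(1/0.261 − 1/0.163) = 1.16×10⁻⁶ J.
v = √(2·1.16×10⁻⁶/0.0472) = 7.03×10⁻³ m/s.

7.03×10⁻³ m/s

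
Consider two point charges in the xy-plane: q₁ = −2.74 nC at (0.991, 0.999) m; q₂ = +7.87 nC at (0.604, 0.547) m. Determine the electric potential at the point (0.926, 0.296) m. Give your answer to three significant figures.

138 V

Electric potential is a scalar, so the contributions from each charge add algebraically: V = Σ kqᵢ/rᵢ.
Distances from the field point to each charge: r₁ = 0.706 m, r₂ = 0.408 m.
V = k[(-2.74×10⁻⁹)/(0.706) + (7.87×10⁻⁹)/(0.408)] = 138 V.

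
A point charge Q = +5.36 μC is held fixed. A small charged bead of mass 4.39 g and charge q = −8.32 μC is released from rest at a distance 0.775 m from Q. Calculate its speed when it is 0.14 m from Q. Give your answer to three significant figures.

Only the electrostatic force acts, so mechanical energy is conserved: ½mv² = U₁ − U₂ = kQq(1/r₁ − 1/r₂).
U₁ − U₂ = (8.99×10⁹ N·m²/C²)(5.36×10⁻⁶ C)(-8.32×10⁻⁶ C)(1/0.775 − 1/0.140) = 2.35 J.
v = √(2·2.35/4.39×10⁻³) = 32.7 m/s.

32.7 m/s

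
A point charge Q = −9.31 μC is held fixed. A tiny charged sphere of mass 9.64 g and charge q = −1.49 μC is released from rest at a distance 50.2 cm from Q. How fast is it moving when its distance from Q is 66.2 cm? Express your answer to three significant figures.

Only the electrostatic force acts, so mechanical energy is conserved: ½mv² = U₁ − U₂ = kQq(1/r₁ − 1/r₂).
U₁ − U₂ = (8.99×10⁹ N·m²/C²)(-9.31×10⁻⁶ C)(-1.49×10⁻⁶ C)(1/0.502 − 1/0.662) = 0.0600 J.
v = √(2·0.0600/9.64×10⁻³) = 3.53 m/s.

3.53 m/s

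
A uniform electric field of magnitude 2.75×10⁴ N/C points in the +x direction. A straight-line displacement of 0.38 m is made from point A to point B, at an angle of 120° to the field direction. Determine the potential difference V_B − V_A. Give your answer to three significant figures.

5220 V

Only the component of displacement along E changes the potential: ΔV = −E·d·cosθ.
ΔV = −(2.75×10⁴ V/m)(0.380 m)cos120° = 5220 V.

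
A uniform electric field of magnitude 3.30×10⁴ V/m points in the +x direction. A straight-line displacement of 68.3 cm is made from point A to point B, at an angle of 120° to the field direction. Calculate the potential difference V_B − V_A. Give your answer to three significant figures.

1.13×10⁴ V

Only the component of displacement along E changes the potential: ΔV = −E·d·cosθ.
ΔV = −(3.30×10⁴ V/m)(0.683 m)cos120° = 1.13×10⁴ V.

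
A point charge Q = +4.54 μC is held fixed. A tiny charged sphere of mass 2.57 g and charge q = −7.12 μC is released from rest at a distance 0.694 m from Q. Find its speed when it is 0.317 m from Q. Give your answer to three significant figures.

Only the electrostatic force acts, so mechanical energy is conserved: ½mv² = U₁ − U₂ = kQq(1/r₁ − 1/r₂).
U₁ − U₂ = (8.99×10⁹ N·m²/C²)(4.54×10⁻⁶ C)(-7.12×10⁻⁶ C)(1/0.694 − 1/0.317) = 0.498 J.
v = √(2·0.498/2.57×10⁻³) = 19.7 m/s.

19.7 m/s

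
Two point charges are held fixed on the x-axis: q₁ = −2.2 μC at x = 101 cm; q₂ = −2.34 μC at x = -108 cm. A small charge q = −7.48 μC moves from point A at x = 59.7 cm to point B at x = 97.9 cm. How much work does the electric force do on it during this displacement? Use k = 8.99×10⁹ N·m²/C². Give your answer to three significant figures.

The work done by the electric force is W_field = −ΔU = −q(V_B − V_A) = q(V_A − V_B).
At A: distances to the source charges are 0.413 m, 1.68 m; V_A = Σ kqᵢ/rᵢ = -6.04×10⁴ V.
At B: distances to the source charges are 0.0310 m, 2.06 m; V_B = Σ kqᵢ/rᵢ = -6.48×10⁵ V.
ΔV = V_B − V_A = -5.88×10⁵ V.
W_field = −qΔV = −(-7.48×10⁻⁶ C)(-5.88×10⁵ V) = -4.40 J.

-4.40 J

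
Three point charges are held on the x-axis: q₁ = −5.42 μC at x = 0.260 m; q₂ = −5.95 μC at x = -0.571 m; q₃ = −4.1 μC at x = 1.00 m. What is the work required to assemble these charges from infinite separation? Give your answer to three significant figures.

The assembly work is the sum of pairwise potential energies, U = Σ_{i<j} kqᵢqⱼ/rᵢⱼ.
Pair separations: r₁₂ = 0.831 m, r₁₃ = 0.740 m, r₂₃ = 1.57 m.
U = (0.349) + (0.270) + (0.140) = 0.758 J.

0.758 J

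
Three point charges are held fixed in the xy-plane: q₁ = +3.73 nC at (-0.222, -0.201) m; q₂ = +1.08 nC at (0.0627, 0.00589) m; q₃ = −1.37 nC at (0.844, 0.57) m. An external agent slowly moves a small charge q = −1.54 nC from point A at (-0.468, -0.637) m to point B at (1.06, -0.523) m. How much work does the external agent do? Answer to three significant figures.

7.52×10⁻⁸ J

For quasistatic motion the external work equals the change in potential energy: W_ext = qΔV = q(V_B − V_A).
At A: distances to the source charges are 0.501 m, 0.834 m, 1.78 m; V_A = Σ kqᵢ/rᵢ = 71.7 V.
At B: distances to the source charges are 1.32 m, 1.13 m, 1.11 m; V_B = Σ kqᵢ/rᵢ = 22.9 V.
ΔV = V_B − V_A = -48.8 V.
W_ext = qΔV = (-1.54×10⁻⁹ C)(-48.8 V) = 7.52×10⁻⁸ J.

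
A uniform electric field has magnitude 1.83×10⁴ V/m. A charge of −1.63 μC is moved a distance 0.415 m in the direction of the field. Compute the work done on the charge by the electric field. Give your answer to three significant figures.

The potential change for a displacement 0.415 m in the direction of the field is ΔV = −Ed = -7590 V.
W_field = −qΔV = -0.0124 J.

-0.0124 J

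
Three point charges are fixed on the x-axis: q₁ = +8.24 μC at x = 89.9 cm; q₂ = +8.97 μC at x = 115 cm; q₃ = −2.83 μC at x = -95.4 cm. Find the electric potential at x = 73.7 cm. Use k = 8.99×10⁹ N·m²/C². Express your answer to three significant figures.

The total potential is the scalar sum of each charge's contribution, V = Σ kqᵢ/rᵢ.
Distances from the field point to each charge: r₁ = 0.162 m, r₂ = 0.413 m, r₃ = 1.69 m.
V = k[(8.24×10⁻⁶)/(0.162) + (8.97×10⁻⁶)/(0.413) + (-2.83×10⁻⁶)/(1.69)] = 6.37×10⁵ V.

6.37×10⁵ V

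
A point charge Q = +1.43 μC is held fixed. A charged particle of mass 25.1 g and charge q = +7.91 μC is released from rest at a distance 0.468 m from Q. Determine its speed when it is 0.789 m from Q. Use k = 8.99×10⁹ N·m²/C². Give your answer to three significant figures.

2.65 m/s

Only the electrostatic force acts, so mechanical energy is conserved: ½mv² = U₁ − U₂ = kQq(1/r₁ − 1/r₂).
U₁ − U₂ = (8.99×10⁹ N·m²/C²)(1.43×10⁻⁶ C)(7.91×10⁻⁶ C)(1/0.468 − 1/0.789) = 0.0884 J.
v = √(2·0.0884/0.0251) = 2.65 m/s.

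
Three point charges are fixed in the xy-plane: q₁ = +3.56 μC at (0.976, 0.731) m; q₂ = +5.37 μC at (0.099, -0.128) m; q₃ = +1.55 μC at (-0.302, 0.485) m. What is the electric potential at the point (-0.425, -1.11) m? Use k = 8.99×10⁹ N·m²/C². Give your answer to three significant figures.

6.59×10⁴ V

The total potential is the scalar sum of each charge's contribution, V = Σ kqᵢ/rᵢ.
Distances from the field point to each charge: r₁ = 2.31 m, r₂ = 1.11 m, r₃ = 1.60 m.
V = k[(3.56×10⁻⁶)/(2.31) + (5.37×10⁻⁶)/(1.11) + (1.55×10⁻⁶)/(1.60)] = 6.59×10⁴ V.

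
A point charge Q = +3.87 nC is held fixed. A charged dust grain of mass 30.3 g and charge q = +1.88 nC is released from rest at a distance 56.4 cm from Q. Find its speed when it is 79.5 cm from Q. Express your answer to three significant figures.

Only the electrostatic force acts, so mechanical energy is conserved: ½mv² = U₁ − U₂ = kQq(1/r₁ − 1/r₂).
U₁ − U₂ = (8.99×10⁹ N·m²/C²)(3.87×10⁻⁹ C)(1.88×10⁻⁹ C)(1/0.564 − 1/0.795) = 3.37×10⁻⁸ J.
v = √(2·3.37×10⁻⁸/0.0303) = 1.49×10⁻³ m/s.

1.49×10⁻³ m/s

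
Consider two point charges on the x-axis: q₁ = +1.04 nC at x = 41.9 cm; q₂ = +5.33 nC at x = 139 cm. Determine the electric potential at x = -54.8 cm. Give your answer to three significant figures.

Electric potential is a scalar, so the contributions from each charge add algebraically: V = Σ kqᵢ/rᵢ.
Distances from the field point to each charge: r₁ = 0.967 m, r₂ = 1.94 m.
V = k[(1.04×10⁻⁹)/(0.967) + (5.33×10⁻⁹)/(1.94)] = 34.4 V.

34.4 V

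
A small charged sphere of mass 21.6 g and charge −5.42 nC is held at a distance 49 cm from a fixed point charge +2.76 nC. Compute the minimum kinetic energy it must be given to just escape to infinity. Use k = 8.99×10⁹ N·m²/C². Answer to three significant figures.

To just escape, total mechanical energy must reach zero at infinity: ½mv²_min + U = 0, so ½mv²_min = −U = |kQq|/r.
|U| = |kQq|/r = (8.99×10⁹ N·m²/C²)(2.76×10⁻⁹)(5.42×10⁻⁹)/(0.490) = 2.74×10⁻⁷ J.

2.74×10⁻⁷ J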